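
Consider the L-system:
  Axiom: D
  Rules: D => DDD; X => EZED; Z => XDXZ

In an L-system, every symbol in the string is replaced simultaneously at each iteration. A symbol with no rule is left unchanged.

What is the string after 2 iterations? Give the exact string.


Answer: DDDDDDDDD

Derivation:
Step 0: D
Step 1: DDD
Step 2: DDDDDDDDD


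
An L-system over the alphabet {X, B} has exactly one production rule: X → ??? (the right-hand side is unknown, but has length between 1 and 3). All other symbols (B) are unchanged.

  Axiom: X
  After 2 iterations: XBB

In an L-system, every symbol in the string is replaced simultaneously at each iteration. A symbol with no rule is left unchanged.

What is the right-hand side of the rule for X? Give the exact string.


Answer: XB

Derivation:
Trying X → XB:
  Step 0: X
  Step 1: XB
  Step 2: XBB
Matches the given result.


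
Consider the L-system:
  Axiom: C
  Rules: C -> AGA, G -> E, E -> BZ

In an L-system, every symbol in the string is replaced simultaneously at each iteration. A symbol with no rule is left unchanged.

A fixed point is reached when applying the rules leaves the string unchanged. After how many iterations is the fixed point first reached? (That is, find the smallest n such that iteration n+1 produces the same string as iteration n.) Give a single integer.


Answer: 3

Derivation:
Step 0: C
Step 1: AGA
Step 2: AEA
Step 3: ABZA
Step 4: ABZA  (unchanged — fixed point at step 3)


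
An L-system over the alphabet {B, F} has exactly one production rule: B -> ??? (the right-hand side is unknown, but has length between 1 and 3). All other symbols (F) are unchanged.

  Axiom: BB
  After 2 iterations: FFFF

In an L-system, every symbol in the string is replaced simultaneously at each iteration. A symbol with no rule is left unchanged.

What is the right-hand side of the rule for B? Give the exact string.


Trying B -> FF:
  Step 0: BB
  Step 1: FFFF
  Step 2: FFFF
Matches the given result.

Answer: FF


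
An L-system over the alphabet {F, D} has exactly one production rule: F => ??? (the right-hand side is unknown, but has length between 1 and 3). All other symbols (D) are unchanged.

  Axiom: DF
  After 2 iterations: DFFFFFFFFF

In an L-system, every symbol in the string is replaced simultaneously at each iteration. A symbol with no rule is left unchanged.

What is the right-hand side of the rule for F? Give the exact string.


Answer: FFF

Derivation:
Trying F => FFF:
  Step 0: DF
  Step 1: DFFF
  Step 2: DFFFFFFFFF
Matches the given result.


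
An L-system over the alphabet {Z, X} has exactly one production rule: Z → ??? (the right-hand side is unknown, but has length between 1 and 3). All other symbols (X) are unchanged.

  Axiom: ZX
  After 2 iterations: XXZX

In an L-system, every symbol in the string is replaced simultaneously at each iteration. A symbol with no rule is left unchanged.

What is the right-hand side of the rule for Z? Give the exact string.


Answer: XZ

Derivation:
Trying Z → XZ:
  Step 0: ZX
  Step 1: XZX
  Step 2: XXZX
Matches the given result.


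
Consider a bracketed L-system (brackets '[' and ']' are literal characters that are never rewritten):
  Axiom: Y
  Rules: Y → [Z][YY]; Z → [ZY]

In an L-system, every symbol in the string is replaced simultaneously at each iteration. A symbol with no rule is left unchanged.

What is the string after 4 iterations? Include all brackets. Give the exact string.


Answer: [[[[ZY][Z][YY]][[ZY]][[Z][YY][Z][YY]]]][[[[ZY][Z][YY]]][[[ZY]][[Z][YY][Z][YY]][[ZY]][[Z][YY][Z][YY]]][[[ZY][Z][YY]]][[[ZY]][[Z][YY][Z][YY]][[ZY]][[Z][YY][Z][YY]]]]

Derivation:
Step 0: Y
Step 1: [Z][YY]
Step 2: [[ZY]][[Z][YY][Z][YY]]
Step 3: [[[ZY][Z][YY]]][[[ZY]][[Z][YY][Z][YY]][[ZY]][[Z][YY][Z][YY]]]
Step 4: [[[[ZY][Z][YY]][[ZY]][[Z][YY][Z][YY]]]][[[[ZY][Z][YY]]][[[ZY]][[Z][YY][Z][YY]][[ZY]][[Z][YY][Z][YY]]][[[ZY][Z][YY]]][[[ZY]][[Z][YY][Z][YY]][[ZY]][[Z][YY][Z][YY]]]]


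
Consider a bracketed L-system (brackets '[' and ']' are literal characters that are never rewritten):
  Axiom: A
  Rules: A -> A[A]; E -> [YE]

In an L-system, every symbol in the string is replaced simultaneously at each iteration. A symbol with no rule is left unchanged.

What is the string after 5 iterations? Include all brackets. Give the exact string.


Answer: A[A][A[A]][A[A][A[A]]][A[A][A[A]][A[A][A[A]]]][A[A][A[A]][A[A][A[A]]][A[A][A[A]][A[A][A[A]]]]]

Derivation:
Step 0: A
Step 1: A[A]
Step 2: A[A][A[A]]
Step 3: A[A][A[A]][A[A][A[A]]]
Step 4: A[A][A[A]][A[A][A[A]]][A[A][A[A]][A[A][A[A]]]]
Step 5: A[A][A[A]][A[A][A[A]]][A[A][A[A]][A[A][A[A]]]][A[A][A[A]][A[A][A[A]]][A[A][A[A]][A[A][A[A]]]]]


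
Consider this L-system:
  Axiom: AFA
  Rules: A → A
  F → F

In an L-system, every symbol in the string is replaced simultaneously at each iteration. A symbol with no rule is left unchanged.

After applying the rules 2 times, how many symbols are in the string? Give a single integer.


Step 0: length = 3
Step 1: length = 3
Step 2: length = 3

Answer: 3


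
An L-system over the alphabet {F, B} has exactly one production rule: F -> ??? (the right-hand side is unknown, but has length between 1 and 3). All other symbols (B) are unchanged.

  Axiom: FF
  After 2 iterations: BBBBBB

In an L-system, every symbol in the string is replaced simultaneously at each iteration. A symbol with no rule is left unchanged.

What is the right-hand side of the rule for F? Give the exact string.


Trying F -> BBB:
  Step 0: FF
  Step 1: BBBBBB
  Step 2: BBBBBB
Matches the given result.

Answer: BBB


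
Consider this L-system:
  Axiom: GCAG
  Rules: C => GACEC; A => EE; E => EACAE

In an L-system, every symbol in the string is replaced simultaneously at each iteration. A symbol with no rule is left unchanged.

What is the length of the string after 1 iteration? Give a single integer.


Answer: 9

Derivation:
Step 0: length = 4
Step 1: length = 9


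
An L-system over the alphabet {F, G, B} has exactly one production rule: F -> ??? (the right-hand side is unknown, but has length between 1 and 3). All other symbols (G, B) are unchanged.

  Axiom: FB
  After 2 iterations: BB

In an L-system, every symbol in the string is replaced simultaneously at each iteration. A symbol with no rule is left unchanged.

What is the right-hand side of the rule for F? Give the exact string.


Answer: B

Derivation:
Trying F -> B:
  Step 0: FB
  Step 1: BB
  Step 2: BB
Matches the given result.


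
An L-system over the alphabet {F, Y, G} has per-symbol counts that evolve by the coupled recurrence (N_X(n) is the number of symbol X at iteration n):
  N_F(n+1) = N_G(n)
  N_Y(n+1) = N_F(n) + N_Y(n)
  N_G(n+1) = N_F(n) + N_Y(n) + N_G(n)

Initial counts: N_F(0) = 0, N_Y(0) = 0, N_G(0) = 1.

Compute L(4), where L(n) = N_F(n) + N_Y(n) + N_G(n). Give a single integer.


Answer: 16

Derivation:
Step 0: N_F=0, N_Y=0, N_G=1, L=1
Step 1: N_F=1, N_Y=0, N_G=1, L=2
Step 2: N_F=1, N_Y=1, N_G=2, L=4
Step 3: N_F=2, N_Y=2, N_G=4, L=8
Step 4: N_F=4, N_Y=4, N_G=8, L=16


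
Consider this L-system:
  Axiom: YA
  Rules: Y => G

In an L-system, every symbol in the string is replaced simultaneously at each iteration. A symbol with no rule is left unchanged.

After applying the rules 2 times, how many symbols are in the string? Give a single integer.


Step 0: length = 2
Step 1: length = 2
Step 2: length = 2

Answer: 2


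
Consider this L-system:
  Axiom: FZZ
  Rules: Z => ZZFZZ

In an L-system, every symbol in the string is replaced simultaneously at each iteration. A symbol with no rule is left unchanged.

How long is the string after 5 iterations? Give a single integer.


Step 0: length = 3
Step 1: length = 11
Step 2: length = 43
Step 3: length = 171
Step 4: length = 683
Step 5: length = 2731

Answer: 2731


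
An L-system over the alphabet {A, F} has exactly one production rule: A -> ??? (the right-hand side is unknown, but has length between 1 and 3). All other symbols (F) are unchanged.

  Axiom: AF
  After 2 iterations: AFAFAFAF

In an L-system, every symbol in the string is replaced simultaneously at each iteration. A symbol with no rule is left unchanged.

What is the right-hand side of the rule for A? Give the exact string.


Answer: AFA

Derivation:
Trying A -> AFA:
  Step 0: AF
  Step 1: AFAF
  Step 2: AFAFAFAF
Matches the given result.


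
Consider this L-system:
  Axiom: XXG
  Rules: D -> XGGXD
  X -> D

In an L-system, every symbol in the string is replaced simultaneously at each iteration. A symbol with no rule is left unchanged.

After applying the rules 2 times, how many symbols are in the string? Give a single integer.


Step 0: length = 3
Step 1: length = 3
Step 2: length = 11

Answer: 11


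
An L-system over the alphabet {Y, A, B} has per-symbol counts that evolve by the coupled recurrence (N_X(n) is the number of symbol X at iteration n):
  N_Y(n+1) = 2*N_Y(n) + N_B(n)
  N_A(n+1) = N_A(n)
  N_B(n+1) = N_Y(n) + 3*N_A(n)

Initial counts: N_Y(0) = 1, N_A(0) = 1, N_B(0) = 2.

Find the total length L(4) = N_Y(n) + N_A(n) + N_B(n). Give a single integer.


Step 0: N_Y=1, N_A=1, N_B=2, L=4
Step 1: N_Y=4, N_A=1, N_B=4, L=9
Step 2: N_Y=12, N_A=1, N_B=7, L=20
Step 3: N_Y=31, N_A=1, N_B=15, L=47
Step 4: N_Y=77, N_A=1, N_B=34, L=112

Answer: 112


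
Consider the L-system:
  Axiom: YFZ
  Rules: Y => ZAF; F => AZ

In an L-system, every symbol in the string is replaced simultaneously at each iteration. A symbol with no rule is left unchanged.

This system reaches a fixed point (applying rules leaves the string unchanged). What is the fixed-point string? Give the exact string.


Step 0: YFZ
Step 1: ZAFAZZ
Step 2: ZAAZAZZ
Step 3: ZAAZAZZ  (unchanged — fixed point at step 2)

Answer: ZAAZAZZ


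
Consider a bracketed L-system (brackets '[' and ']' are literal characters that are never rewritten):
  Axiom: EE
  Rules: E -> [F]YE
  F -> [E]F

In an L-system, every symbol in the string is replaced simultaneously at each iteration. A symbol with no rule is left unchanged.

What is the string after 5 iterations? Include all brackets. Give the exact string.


Step 0: EE
Step 1: [F]YE[F]YE
Step 2: [[E]F]Y[F]YE[[E]F]Y[F]YE
Step 3: [[[F]YE][E]F]Y[[E]F]Y[F]YE[[[F]YE][E]F]Y[[E]F]Y[F]YE
Step 4: [[[[E]F]Y[F]YE][[F]YE][E]F]Y[[[F]YE][E]F]Y[[E]F]Y[F]YE[[[[E]F]Y[F]YE][[F]YE][E]F]Y[[[F]YE][E]F]Y[[E]F]Y[F]YE
Step 5: [[[[[F]YE][E]F]Y[[E]F]Y[F]YE][[[E]F]Y[F]YE][[F]YE][E]F]Y[[[[E]F]Y[F]YE][[F]YE][E]F]Y[[[F]YE][E]F]Y[[E]F]Y[F]YE[[[[[F]YE][E]F]Y[[E]F]Y[F]YE][[[E]F]Y[F]YE][[F]YE][E]F]Y[[[[E]F]Y[F]YE][[F]YE][E]F]Y[[[F]YE][E]F]Y[[E]F]Y[F]YE

Answer: [[[[[F]YE][E]F]Y[[E]F]Y[F]YE][[[E]F]Y[F]YE][[F]YE][E]F]Y[[[[E]F]Y[F]YE][[F]YE][E]F]Y[[[F]YE][E]F]Y[[E]F]Y[F]YE[[[[[F]YE][E]F]Y[[E]F]Y[F]YE][[[E]F]Y[F]YE][[F]YE][E]F]Y[[[[E]F]Y[F]YE][[F]YE][E]F]Y[[[F]YE][E]F]Y[[E]F]Y[F]YE


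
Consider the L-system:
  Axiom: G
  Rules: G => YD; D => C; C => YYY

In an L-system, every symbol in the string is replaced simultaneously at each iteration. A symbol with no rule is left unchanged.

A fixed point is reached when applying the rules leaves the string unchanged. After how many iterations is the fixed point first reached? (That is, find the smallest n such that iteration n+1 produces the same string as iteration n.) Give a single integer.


Answer: 3

Derivation:
Step 0: G
Step 1: YD
Step 2: YC
Step 3: YYYY
Step 4: YYYY  (unchanged — fixed point at step 3)


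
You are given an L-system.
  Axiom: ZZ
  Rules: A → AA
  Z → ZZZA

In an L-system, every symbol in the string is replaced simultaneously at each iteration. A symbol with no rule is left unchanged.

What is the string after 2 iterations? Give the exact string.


Step 0: ZZ
Step 1: ZZZAZZZA
Step 2: ZZZAZZZAZZZAAAZZZAZZZAZZZAAA

Answer: ZZZAZZZAZZZAAAZZZAZZZAZZZAAA


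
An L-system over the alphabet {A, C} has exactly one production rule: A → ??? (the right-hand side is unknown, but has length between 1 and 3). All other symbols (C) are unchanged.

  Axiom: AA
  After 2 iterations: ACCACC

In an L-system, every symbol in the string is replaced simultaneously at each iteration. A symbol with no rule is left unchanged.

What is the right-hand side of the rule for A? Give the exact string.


Answer: AC

Derivation:
Trying A → AC:
  Step 0: AA
  Step 1: ACAC
  Step 2: ACCACC
Matches the given result.


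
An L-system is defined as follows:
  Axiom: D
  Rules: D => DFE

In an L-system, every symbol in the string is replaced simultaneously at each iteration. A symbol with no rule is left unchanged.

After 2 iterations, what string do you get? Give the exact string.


Answer: DFEFE

Derivation:
Step 0: D
Step 1: DFE
Step 2: DFEFE


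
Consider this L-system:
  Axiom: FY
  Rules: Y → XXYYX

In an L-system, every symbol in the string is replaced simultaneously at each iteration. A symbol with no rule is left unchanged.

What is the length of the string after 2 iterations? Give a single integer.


Answer: 14

Derivation:
Step 0: length = 2
Step 1: length = 6
Step 2: length = 14


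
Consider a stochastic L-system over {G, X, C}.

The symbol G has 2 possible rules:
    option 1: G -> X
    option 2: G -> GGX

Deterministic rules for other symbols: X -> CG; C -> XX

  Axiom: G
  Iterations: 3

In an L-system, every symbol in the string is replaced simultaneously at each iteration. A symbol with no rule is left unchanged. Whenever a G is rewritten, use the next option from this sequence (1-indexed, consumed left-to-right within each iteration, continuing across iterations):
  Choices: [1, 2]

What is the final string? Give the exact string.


Step 0: G
Step 1: X  (used choices [1])
Step 2: CG  (used choices [])
Step 3: XXGGX  (used choices [2])

Answer: XXGGX


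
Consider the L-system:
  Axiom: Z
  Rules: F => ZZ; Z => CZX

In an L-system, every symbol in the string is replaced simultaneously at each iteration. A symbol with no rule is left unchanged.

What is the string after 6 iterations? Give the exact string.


Step 0: Z
Step 1: CZX
Step 2: CCZXX
Step 3: CCCZXXX
Step 4: CCCCZXXXX
Step 5: CCCCCZXXXXX
Step 6: CCCCCCZXXXXXX

Answer: CCCCCCZXXXXXX


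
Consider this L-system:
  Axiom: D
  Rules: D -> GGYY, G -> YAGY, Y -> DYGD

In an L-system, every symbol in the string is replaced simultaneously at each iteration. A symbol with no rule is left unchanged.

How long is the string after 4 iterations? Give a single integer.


Answer: 214

Derivation:
Step 0: length = 1
Step 1: length = 4
Step 2: length = 16
Step 3: length = 58
Step 4: length = 214


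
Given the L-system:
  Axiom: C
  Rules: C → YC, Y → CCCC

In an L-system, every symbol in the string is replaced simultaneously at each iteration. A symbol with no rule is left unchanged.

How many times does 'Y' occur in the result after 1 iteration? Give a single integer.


Answer: 1

Derivation:
Step 0: C  (0 'Y')
Step 1: YC  (1 'Y')


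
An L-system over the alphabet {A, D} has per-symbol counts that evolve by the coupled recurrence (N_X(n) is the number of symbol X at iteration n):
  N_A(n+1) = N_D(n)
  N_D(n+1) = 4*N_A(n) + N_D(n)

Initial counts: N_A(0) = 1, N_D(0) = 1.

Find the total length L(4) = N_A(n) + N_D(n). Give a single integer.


Step 0: N_A=1, N_D=1, L=2
Step 1: N_A=1, N_D=5, L=6
Step 2: N_A=5, N_D=9, L=14
Step 3: N_A=9, N_D=29, L=38
Step 4: N_A=29, N_D=65, L=94

Answer: 94


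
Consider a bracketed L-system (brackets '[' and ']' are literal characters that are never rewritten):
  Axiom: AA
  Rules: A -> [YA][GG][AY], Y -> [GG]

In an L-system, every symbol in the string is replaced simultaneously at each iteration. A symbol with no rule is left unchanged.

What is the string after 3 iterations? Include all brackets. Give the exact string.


Step 0: AA
Step 1: [YA][GG][AY][YA][GG][AY]
Step 2: [[GG][YA][GG][AY]][GG][[YA][GG][AY][GG]][[GG][YA][GG][AY]][GG][[YA][GG][AY][GG]]
Step 3: [[GG][[GG][YA][GG][AY]][GG][[YA][GG][AY][GG]]][GG][[[GG][YA][GG][AY]][GG][[YA][GG][AY][GG]][GG]][[GG][[GG][YA][GG][AY]][GG][[YA][GG][AY][GG]]][GG][[[GG][YA][GG][AY]][GG][[YA][GG][AY][GG]][GG]]

Answer: [[GG][[GG][YA][GG][AY]][GG][[YA][GG][AY][GG]]][GG][[[GG][YA][GG][AY]][GG][[YA][GG][AY][GG]][GG]][[GG][[GG][YA][GG][AY]][GG][[YA][GG][AY][GG]]][GG][[[GG][YA][GG][AY]][GG][[YA][GG][AY][GG]][GG]]


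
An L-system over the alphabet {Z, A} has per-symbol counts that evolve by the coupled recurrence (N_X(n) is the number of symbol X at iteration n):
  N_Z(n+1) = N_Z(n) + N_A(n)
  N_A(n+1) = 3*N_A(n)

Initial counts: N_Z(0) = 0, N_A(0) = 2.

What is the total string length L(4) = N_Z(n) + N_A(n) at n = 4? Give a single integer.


Answer: 242

Derivation:
Step 0: N_Z=0, N_A=2, L=2
Step 1: N_Z=2, N_A=6, L=8
Step 2: N_Z=8, N_A=18, L=26
Step 3: N_Z=26, N_A=54, L=80
Step 4: N_Z=80, N_A=162, L=242


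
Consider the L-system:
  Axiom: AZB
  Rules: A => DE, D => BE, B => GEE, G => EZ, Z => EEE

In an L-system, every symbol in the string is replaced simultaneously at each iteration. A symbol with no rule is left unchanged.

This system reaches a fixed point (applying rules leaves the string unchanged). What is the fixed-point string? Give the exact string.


Step 0: AZB
Step 1: DEEEEGEE
Step 2: BEEEEEEZEE
Step 3: GEEEEEEEEEEEEE
Step 4: EZEEEEEEEEEEEEE
Step 5: EEEEEEEEEEEEEEEEE
Step 6: EEEEEEEEEEEEEEEEE  (unchanged — fixed point at step 5)

Answer: EEEEEEEEEEEEEEEEE


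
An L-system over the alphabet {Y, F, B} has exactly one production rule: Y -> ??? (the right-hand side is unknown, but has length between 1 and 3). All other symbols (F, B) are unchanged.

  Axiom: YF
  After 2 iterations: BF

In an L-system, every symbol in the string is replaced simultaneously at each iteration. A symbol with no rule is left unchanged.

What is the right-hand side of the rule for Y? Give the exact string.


Answer: B

Derivation:
Trying Y -> B:
  Step 0: YF
  Step 1: BF
  Step 2: BF
Matches the given result.


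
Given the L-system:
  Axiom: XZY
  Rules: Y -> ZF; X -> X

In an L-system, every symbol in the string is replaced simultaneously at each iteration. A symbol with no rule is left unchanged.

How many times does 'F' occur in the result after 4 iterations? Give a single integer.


Step 0: XZY  (0 'F')
Step 1: XZZF  (1 'F')
Step 2: XZZF  (1 'F')
Step 3: XZZF  (1 'F')
Step 4: XZZF  (1 'F')

Answer: 1


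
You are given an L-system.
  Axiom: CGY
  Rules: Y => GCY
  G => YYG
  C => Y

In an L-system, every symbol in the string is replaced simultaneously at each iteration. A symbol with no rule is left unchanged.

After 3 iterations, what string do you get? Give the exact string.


Step 0: CGY
Step 1: YYYGGCY
Step 2: GCYGCYGCYYYGYYGYGCY
Step 3: YYGYGCYYYGYGCYYYGYGCYGCYGCYYYGGCYGCYYYGGCYYYGYGCY

Answer: YYGYGCYYYGYGCYYYGYGCYGCYGCYYYGGCYGCYYYGGCYYYGYGCY


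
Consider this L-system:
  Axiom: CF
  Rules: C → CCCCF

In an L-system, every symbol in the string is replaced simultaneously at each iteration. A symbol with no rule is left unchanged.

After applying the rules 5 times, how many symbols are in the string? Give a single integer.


Answer: 1366

Derivation:
Step 0: length = 2
Step 1: length = 6
Step 2: length = 22
Step 3: length = 86
Step 4: length = 342
Step 5: length = 1366


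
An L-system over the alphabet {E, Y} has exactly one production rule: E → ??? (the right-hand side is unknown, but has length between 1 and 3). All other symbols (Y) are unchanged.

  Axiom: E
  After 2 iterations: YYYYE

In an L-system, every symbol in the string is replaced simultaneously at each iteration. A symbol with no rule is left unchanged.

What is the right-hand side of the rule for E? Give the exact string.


Answer: YYE

Derivation:
Trying E → YYE:
  Step 0: E
  Step 1: YYE
  Step 2: YYYYE
Matches the given result.


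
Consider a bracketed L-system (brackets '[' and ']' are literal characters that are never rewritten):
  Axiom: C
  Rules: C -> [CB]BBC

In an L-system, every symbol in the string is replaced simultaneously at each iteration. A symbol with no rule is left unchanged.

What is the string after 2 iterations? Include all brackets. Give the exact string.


Step 0: C
Step 1: [CB]BBC
Step 2: [[CB]BBCB]BB[CB]BBC

Answer: [[CB]BBCB]BB[CB]BBC


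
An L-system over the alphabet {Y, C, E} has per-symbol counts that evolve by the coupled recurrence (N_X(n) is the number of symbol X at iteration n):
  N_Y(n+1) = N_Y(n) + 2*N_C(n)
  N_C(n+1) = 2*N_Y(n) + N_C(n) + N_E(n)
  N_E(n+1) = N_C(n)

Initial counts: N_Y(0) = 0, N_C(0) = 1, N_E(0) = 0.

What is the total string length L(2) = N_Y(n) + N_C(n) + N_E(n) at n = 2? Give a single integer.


Step 0: N_Y=0, N_C=1, N_E=0, L=1
Step 1: N_Y=2, N_C=1, N_E=1, L=4
Step 2: N_Y=4, N_C=6, N_E=1, L=11

Answer: 11


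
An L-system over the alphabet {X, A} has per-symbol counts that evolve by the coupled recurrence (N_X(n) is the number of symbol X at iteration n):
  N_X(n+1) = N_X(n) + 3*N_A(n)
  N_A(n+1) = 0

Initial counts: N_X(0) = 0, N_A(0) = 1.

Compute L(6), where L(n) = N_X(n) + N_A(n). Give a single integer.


Answer: 3

Derivation:
Step 0: N_X=0, N_A=1, L=1
Step 1: N_X=3, N_A=0, L=3
Step 2: N_X=3, N_A=0, L=3
Step 3: N_X=3, N_A=0, L=3
Step 4: N_X=3, N_A=0, L=3
Step 5: N_X=3, N_A=0, L=3
Step 6: N_X=3, N_A=0, L=3


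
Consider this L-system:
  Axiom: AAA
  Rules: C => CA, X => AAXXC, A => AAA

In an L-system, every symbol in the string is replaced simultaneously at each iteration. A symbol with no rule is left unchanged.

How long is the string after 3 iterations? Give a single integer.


Answer: 81

Derivation:
Step 0: length = 3
Step 1: length = 9
Step 2: length = 27
Step 3: length = 81


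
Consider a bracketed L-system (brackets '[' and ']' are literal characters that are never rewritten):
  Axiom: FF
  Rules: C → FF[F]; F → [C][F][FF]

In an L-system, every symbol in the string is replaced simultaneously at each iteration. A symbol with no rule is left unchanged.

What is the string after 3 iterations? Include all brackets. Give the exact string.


Answer: [[C][F][FF][C][F][FF][[C][F][FF]]][[FF[F]][[C][F][FF]][[C][F][FF][C][F][FF]]][[FF[F]][[C][F][FF]][[C][F][FF][C][F][FF]][FF[F]][[C][F][FF]][[C][F][FF][C][F][FF]]][[C][F][FF][C][F][FF][[C][F][FF]]][[FF[F]][[C][F][FF]][[C][F][FF][C][F][FF]]][[FF[F]][[C][F][FF]][[C][F][FF][C][F][FF]][FF[F]][[C][F][FF]][[C][F][FF][C][F][FF]]]

Derivation:
Step 0: FF
Step 1: [C][F][FF][C][F][FF]
Step 2: [FF[F]][[C][F][FF]][[C][F][FF][C][F][FF]][FF[F]][[C][F][FF]][[C][F][FF][C][F][FF]]
Step 3: [[C][F][FF][C][F][FF][[C][F][FF]]][[FF[F]][[C][F][FF]][[C][F][FF][C][F][FF]]][[FF[F]][[C][F][FF]][[C][F][FF][C][F][FF]][FF[F]][[C][F][FF]][[C][F][FF][C][F][FF]]][[C][F][FF][C][F][FF][[C][F][FF]]][[FF[F]][[C][F][FF]][[C][F][FF][C][F][FF]]][[FF[F]][[C][F][FF]][[C][F][FF][C][F][FF]][FF[F]][[C][F][FF]][[C][F][FF][C][F][FF]]]


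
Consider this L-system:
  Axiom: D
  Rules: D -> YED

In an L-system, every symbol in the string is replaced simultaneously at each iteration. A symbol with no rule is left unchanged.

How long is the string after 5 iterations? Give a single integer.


Answer: 11

Derivation:
Step 0: length = 1
Step 1: length = 3
Step 2: length = 5
Step 3: length = 7
Step 4: length = 9
Step 5: length = 11


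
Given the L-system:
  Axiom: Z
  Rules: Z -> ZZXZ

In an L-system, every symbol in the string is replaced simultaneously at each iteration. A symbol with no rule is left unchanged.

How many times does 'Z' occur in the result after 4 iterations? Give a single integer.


Step 0: Z  (1 'Z')
Step 1: ZZXZ  (3 'Z')
Step 2: ZZXZZZXZXZZXZ  (9 'Z')
Step 3: ZZXZZZXZXZZXZZZXZZZXZXZZXZXZZXZZZXZXZZXZ  (27 'Z')
Step 4: ZZXZZZXZXZZXZZZXZZZXZXZZXZXZZXZZZXZXZZXZZZXZZZXZXZZXZZZXZZZXZXZZXZXZZXZZZXZXZZXZXZZXZZZXZXZZXZZZXZZZXZXZZXZXZZXZZZXZXZZXZ  (81 'Z')

Answer: 81


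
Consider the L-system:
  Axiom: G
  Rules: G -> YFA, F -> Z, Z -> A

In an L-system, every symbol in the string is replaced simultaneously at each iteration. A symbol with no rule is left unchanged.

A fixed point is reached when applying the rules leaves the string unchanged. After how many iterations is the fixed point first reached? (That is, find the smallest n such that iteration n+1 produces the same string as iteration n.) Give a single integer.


Answer: 3

Derivation:
Step 0: G
Step 1: YFA
Step 2: YZA
Step 3: YAA
Step 4: YAA  (unchanged — fixed point at step 3)


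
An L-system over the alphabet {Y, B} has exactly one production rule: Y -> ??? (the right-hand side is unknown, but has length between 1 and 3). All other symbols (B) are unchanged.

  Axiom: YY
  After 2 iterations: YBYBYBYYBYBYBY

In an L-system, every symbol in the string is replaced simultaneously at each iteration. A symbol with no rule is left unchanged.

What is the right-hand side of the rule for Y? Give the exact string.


Trying Y -> YBY:
  Step 0: YY
  Step 1: YBYYBY
  Step 2: YBYBYBYYBYBYBY
Matches the given result.

Answer: YBY


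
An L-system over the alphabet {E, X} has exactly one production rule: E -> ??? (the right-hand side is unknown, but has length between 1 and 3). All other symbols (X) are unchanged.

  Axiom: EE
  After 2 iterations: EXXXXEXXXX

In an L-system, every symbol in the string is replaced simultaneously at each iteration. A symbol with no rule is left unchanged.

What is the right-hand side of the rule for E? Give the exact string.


Trying E -> EXX:
  Step 0: EE
  Step 1: EXXEXX
  Step 2: EXXXXEXXXX
Matches the given result.

Answer: EXX


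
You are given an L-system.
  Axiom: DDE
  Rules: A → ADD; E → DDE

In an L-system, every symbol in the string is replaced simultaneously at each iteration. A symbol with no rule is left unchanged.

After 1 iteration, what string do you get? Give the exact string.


Answer: DDDDE

Derivation:
Step 0: DDE
Step 1: DDDDE


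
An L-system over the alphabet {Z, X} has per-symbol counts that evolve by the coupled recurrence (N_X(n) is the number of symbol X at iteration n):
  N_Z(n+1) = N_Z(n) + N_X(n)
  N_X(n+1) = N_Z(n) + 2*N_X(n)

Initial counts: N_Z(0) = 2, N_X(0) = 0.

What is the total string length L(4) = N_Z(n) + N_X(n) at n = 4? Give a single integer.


Answer: 68

Derivation:
Step 0: N_Z=2, N_X=0, L=2
Step 1: N_Z=2, N_X=2, L=4
Step 2: N_Z=4, N_X=6, L=10
Step 3: N_Z=10, N_X=16, L=26
Step 4: N_Z=26, N_X=42, L=68


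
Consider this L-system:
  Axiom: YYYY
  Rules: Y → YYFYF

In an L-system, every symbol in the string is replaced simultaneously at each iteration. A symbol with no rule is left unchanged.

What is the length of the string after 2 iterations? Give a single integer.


Answer: 68

Derivation:
Step 0: length = 4
Step 1: length = 20
Step 2: length = 68


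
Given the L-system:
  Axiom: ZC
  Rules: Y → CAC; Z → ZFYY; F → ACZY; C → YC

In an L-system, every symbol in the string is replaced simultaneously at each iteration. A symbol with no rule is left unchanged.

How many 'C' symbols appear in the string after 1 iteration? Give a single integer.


Answer: 1

Derivation:
Step 0: ZC  (1 'C')
Step 1: ZFYYYC  (1 'C')


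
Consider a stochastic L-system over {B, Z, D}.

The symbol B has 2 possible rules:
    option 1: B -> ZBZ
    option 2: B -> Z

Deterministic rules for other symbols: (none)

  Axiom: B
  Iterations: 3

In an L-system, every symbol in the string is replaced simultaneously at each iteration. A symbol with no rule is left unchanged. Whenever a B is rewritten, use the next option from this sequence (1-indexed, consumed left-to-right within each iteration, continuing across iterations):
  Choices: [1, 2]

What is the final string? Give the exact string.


Answer: ZZZ

Derivation:
Step 0: B
Step 1: ZBZ  (used choices [1])
Step 2: ZZZ  (used choices [2])
Step 3: ZZZ  (used choices [])


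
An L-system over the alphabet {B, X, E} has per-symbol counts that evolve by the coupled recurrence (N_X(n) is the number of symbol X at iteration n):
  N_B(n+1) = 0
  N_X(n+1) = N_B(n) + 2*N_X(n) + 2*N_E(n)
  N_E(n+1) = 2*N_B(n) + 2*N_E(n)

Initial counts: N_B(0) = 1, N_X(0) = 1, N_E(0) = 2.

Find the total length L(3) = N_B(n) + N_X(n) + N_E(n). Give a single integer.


Step 0: N_B=1, N_X=1, N_E=2, L=4
Step 1: N_B=0, N_X=7, N_E=6, L=13
Step 2: N_B=0, N_X=26, N_E=12, L=38
Step 3: N_B=0, N_X=76, N_E=24, L=100

Answer: 100


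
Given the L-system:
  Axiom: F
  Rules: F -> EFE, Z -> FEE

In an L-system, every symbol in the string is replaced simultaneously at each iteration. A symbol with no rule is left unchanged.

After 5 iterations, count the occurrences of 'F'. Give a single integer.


Answer: 1

Derivation:
Step 0: F  (1 'F')
Step 1: EFE  (1 'F')
Step 2: EEFEE  (1 'F')
Step 3: EEEFEEE  (1 'F')
Step 4: EEEEFEEEE  (1 'F')
Step 5: EEEEEFEEEEE  (1 'F')


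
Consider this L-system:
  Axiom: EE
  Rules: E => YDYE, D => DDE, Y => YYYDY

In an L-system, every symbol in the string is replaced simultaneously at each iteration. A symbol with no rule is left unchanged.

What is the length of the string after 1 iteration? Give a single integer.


Step 0: length = 2
Step 1: length = 8

Answer: 8


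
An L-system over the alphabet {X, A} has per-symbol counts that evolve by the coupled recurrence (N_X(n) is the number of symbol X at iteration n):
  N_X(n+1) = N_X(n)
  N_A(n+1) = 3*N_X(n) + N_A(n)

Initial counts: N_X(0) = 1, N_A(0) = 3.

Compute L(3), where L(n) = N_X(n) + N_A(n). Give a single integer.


Step 0: N_X=1, N_A=3, L=4
Step 1: N_X=1, N_A=6, L=7
Step 2: N_X=1, N_A=9, L=10
Step 3: N_X=1, N_A=12, L=13

Answer: 13


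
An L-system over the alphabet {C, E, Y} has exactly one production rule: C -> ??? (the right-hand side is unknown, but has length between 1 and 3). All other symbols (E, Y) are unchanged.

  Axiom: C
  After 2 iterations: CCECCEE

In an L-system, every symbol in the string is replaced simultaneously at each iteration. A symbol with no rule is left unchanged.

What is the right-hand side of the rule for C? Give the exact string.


Answer: CCE

Derivation:
Trying C -> CCE:
  Step 0: C
  Step 1: CCE
  Step 2: CCECCEE
Matches the given result.


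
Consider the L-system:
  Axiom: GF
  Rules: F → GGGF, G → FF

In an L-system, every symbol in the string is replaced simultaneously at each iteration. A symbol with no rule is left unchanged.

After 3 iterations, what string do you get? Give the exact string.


Step 0: GF
Step 1: FFGGGF
Step 2: GGGFGGGFFFFFFFGGGF
Step 3: FFFFFFGGGFFFFFFFGGGFGGGFGGGFGGGFGGGFGGGFGGGFFFFFFFGGGF

Answer: FFFFFFGGGFFFFFFFGGGFGGGFGGGFGGGFGGGFGGGFGGGFFFFFFFGGGF


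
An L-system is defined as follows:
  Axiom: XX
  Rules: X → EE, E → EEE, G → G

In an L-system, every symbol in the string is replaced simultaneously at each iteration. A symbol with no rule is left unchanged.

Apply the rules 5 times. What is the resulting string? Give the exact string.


Answer: EEEEEEEEEEEEEEEEEEEEEEEEEEEEEEEEEEEEEEEEEEEEEEEEEEEEEEEEEEEEEEEEEEEEEEEEEEEEEEEEEEEEEEEEEEEEEEEEEEEEEEEEEEEEEEEEEEEEEEEEEEEEEEEEEEEEEEEEEEEEEEEEEEEEEEEEEEEEEEEEEEEEEEEEEEEEEEEEEEEEEEEEEEEEEEEEEEEEEEEEEEEEEEEEEEEEEEEEEEEEEEEEEEEEEEEEEEEEEEEEEEEEEEEEEEEEEEEEEEEEEEEEEEEEEEEEEEEEEEEEEEEEEEEEEEEEEEEEEEEEEEEEEEEEEEEEEEEEEEEEEEEE

Derivation:
Step 0: XX
Step 1: EEEE
Step 2: EEEEEEEEEEEE
Step 3: EEEEEEEEEEEEEEEEEEEEEEEEEEEEEEEEEEEE
Step 4: EEEEEEEEEEEEEEEEEEEEEEEEEEEEEEEEEEEEEEEEEEEEEEEEEEEEEEEEEEEEEEEEEEEEEEEEEEEEEEEEEEEEEEEEEEEEEEEEEEEEEEEEEEEE
Step 5: EEEEEEEEEEEEEEEEEEEEEEEEEEEEEEEEEEEEEEEEEEEEEEEEEEEEEEEEEEEEEEEEEEEEEEEEEEEEEEEEEEEEEEEEEEEEEEEEEEEEEEEEEEEEEEEEEEEEEEEEEEEEEEEEEEEEEEEEEEEEEEEEEEEEEEEEEEEEEEEEEEEEEEEEEEEEEEEEEEEEEEEEEEEEEEEEEEEEEEEEEEEEEEEEEEEEEEEEEEEEEEEEEEEEEEEEEEEEEEEEEEEEEEEEEEEEEEEEEEEEEEEEEEEEEEEEEEEEEEEEEEEEEEEEEEEEEEEEEEEEEEEEEEEEEEEEEEEEEEEEEEEE


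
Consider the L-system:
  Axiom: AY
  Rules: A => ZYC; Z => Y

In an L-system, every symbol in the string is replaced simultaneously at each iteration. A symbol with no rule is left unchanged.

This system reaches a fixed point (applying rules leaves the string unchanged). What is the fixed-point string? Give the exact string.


Step 0: AY
Step 1: ZYCY
Step 2: YYCY
Step 3: YYCY  (unchanged — fixed point at step 2)

Answer: YYCY


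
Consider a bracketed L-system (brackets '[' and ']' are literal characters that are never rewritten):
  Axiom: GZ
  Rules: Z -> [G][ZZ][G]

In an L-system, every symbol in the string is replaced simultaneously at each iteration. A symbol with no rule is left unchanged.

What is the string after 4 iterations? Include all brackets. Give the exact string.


Answer: G[G][[G][[G][[G][ZZ][G][G][ZZ][G]][G][G][[G][ZZ][G][G][ZZ][G]][G]][G][G][[G][[G][ZZ][G][G][ZZ][G]][G][G][[G][ZZ][G][G][ZZ][G]][G]][G]][G]

Derivation:
Step 0: GZ
Step 1: G[G][ZZ][G]
Step 2: G[G][[G][ZZ][G][G][ZZ][G]][G]
Step 3: G[G][[G][[G][ZZ][G][G][ZZ][G]][G][G][[G][ZZ][G][G][ZZ][G]][G]][G]
Step 4: G[G][[G][[G][[G][ZZ][G][G][ZZ][G]][G][G][[G][ZZ][G][G][ZZ][G]][G]][G][G][[G][[G][ZZ][G][G][ZZ][G]][G][G][[G][ZZ][G][G][ZZ][G]][G]][G]][G]


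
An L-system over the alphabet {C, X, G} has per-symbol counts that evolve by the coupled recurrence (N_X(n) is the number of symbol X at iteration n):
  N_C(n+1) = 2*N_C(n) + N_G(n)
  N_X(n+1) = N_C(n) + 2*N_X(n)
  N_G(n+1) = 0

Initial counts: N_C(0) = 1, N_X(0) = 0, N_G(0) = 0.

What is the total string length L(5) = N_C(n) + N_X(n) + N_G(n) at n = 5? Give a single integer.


Answer: 112

Derivation:
Step 0: N_C=1, N_X=0, N_G=0, L=1
Step 1: N_C=2, N_X=1, N_G=0, L=3
Step 2: N_C=4, N_X=4, N_G=0, L=8
Step 3: N_C=8, N_X=12, N_G=0, L=20
Step 4: N_C=16, N_X=32, N_G=0, L=48
Step 5: N_C=32, N_X=80, N_G=0, L=112


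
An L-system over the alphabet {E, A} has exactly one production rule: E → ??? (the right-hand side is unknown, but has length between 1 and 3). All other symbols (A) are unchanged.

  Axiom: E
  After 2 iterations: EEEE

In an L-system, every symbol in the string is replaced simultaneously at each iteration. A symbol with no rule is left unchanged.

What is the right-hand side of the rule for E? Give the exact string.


Trying E → EE:
  Step 0: E
  Step 1: EE
  Step 2: EEEE
Matches the given result.

Answer: EE


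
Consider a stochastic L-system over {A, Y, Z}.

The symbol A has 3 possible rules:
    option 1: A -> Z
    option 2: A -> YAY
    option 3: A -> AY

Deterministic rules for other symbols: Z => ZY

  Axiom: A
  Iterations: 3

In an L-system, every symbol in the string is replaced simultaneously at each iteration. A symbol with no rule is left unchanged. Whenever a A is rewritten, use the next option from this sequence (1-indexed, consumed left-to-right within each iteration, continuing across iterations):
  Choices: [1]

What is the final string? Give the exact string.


Answer: ZYY

Derivation:
Step 0: A
Step 1: Z  (used choices [1])
Step 2: ZY  (used choices [])
Step 3: ZYY  (used choices [])


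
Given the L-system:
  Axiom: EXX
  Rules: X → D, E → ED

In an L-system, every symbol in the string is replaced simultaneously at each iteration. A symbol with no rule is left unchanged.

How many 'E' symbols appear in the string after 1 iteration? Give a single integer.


Step 0: EXX  (1 'E')
Step 1: EDDD  (1 'E')

Answer: 1


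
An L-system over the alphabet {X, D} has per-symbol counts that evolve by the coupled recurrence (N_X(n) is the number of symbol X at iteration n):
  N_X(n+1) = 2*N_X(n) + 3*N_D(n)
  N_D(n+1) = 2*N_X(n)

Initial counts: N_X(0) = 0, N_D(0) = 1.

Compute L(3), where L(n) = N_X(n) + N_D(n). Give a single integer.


Step 0: N_X=0, N_D=1, L=1
Step 1: N_X=3, N_D=0, L=3
Step 2: N_X=6, N_D=6, L=12
Step 3: N_X=30, N_D=12, L=42

Answer: 42


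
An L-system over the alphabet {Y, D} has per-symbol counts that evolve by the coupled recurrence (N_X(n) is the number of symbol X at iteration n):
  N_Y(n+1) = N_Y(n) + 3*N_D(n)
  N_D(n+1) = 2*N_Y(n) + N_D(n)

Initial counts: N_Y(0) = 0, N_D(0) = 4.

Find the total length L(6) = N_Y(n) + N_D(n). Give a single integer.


Answer: 7492

Derivation:
Step 0: N_Y=0, N_D=4, L=4
Step 1: N_Y=12, N_D=4, L=16
Step 2: N_Y=24, N_D=28, L=52
Step 3: N_Y=108, N_D=76, L=184
Step 4: N_Y=336, N_D=292, L=628
Step 5: N_Y=1212, N_D=964, L=2176
Step 6: N_Y=4104, N_D=3388, L=7492


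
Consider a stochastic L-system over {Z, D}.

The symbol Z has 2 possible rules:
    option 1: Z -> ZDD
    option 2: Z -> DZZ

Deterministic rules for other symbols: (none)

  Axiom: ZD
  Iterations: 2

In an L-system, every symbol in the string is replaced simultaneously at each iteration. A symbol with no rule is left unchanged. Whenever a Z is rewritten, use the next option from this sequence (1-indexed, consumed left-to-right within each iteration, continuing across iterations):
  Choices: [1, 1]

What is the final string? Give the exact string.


Step 0: ZD
Step 1: ZDDD  (used choices [1])
Step 2: ZDDDDD  (used choices [1])

Answer: ZDDDDD


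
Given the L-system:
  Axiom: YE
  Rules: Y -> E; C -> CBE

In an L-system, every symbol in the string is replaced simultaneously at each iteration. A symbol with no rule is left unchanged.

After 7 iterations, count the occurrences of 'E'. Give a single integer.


Answer: 2

Derivation:
Step 0: YE  (1 'E')
Step 1: EE  (2 'E')
Step 2: EE  (2 'E')
Step 3: EE  (2 'E')
Step 4: EE  (2 'E')
Step 5: EE  (2 'E')
Step 6: EE  (2 'E')
Step 7: EE  (2 'E')


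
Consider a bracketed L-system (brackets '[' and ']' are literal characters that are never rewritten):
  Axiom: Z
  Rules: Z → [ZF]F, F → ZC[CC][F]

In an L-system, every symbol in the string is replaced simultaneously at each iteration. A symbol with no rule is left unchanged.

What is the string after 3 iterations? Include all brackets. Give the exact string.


Answer: [[[ZF]FZC[CC][F]]ZC[CC][F][ZF]FC[CC][ZC[CC][F]]][ZF]FC[CC][ZC[CC][F]]

Derivation:
Step 0: Z
Step 1: [ZF]F
Step 2: [[ZF]FZC[CC][F]]ZC[CC][F]
Step 3: [[[ZF]FZC[CC][F]]ZC[CC][F][ZF]FC[CC][ZC[CC][F]]][ZF]FC[CC][ZC[CC][F]]


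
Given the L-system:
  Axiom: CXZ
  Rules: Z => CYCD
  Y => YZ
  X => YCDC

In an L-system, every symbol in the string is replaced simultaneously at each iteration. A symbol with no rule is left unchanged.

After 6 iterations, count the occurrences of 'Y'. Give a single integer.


Answer: 16

Derivation:
Step 0: CXZ  (0 'Y')
Step 1: CYCDCCYCD  (2 'Y')
Step 2: CYZCDCCYZCD  (2 'Y')
Step 3: CYZCYCDCDCCYZCYCDCD  (4 'Y')
Step 4: CYZCYCDCYZCDCDCCYZCYCDCYZCDCD  (6 'Y')
Step 5: CYZCYCDCYZCDCYZCYCDCDCDCCYZCYCDCYZCDCYZCYCDCDCD  (10 'Y')
Step 6: CYZCYCDCYZCDCYZCYCDCDCYZCYCDCYZCDCDCDCCYZCYCDCYZCDCYZCYCDCDCYZCYCDCYZCDCDCD  (16 'Y')


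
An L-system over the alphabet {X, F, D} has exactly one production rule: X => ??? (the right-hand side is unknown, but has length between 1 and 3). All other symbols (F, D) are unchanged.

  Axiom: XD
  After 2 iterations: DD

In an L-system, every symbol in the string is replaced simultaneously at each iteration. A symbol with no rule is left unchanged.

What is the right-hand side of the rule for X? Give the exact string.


Trying X => D:
  Step 0: XD
  Step 1: DD
  Step 2: DD
Matches the given result.

Answer: D


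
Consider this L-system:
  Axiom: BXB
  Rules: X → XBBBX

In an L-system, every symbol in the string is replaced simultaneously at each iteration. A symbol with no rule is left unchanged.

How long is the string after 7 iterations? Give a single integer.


Answer: 511

Derivation:
Step 0: length = 3
Step 1: length = 7
Step 2: length = 15
Step 3: length = 31
Step 4: length = 63
Step 5: length = 127
Step 6: length = 255
Step 7: length = 511


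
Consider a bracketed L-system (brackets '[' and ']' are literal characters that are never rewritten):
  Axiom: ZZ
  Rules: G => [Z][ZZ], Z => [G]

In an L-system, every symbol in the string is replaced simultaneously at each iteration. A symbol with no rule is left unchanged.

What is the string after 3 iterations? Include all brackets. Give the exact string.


Answer: [[[G]][[G][G]]][[[G]][[G][G]]]

Derivation:
Step 0: ZZ
Step 1: [G][G]
Step 2: [[Z][ZZ]][[Z][ZZ]]
Step 3: [[[G]][[G][G]]][[[G]][[G][G]]]


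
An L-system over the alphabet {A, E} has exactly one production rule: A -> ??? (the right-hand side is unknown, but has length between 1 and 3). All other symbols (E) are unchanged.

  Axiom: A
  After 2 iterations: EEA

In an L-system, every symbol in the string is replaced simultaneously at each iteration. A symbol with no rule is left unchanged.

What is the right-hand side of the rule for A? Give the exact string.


Trying A -> EA:
  Step 0: A
  Step 1: EA
  Step 2: EEA
Matches the given result.

Answer: EA
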